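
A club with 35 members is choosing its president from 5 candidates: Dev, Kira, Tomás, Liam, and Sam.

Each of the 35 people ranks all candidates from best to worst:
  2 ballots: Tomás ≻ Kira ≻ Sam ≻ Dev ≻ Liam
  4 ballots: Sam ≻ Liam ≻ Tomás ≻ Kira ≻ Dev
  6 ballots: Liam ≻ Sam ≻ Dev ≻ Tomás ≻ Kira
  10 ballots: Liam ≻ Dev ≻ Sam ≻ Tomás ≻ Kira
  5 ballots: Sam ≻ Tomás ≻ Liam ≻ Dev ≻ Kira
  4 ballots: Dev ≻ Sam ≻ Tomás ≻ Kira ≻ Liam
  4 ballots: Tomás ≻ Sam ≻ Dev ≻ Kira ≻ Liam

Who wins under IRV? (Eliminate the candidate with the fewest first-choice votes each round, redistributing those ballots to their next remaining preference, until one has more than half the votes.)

Sam

Round 1: Dev 4, Kira 0, Tomás 6, Liam 16, Sam 9. Kira eliminated.
Round 2: Dev 4, Tomás 6, Liam 16, Sam 9. Dev eliminated.
Round 3: Tomás 6, Liam 16, Sam 13. Tomás eliminated.
Round 4: Liam 16, Sam 19. Sam has a majority (≥18).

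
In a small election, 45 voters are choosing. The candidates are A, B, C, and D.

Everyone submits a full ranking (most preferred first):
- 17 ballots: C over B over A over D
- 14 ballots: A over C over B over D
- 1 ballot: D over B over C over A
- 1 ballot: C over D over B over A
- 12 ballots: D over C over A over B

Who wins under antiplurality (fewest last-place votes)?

Last-place votes: A 2, B 12, C 0, D 31.

C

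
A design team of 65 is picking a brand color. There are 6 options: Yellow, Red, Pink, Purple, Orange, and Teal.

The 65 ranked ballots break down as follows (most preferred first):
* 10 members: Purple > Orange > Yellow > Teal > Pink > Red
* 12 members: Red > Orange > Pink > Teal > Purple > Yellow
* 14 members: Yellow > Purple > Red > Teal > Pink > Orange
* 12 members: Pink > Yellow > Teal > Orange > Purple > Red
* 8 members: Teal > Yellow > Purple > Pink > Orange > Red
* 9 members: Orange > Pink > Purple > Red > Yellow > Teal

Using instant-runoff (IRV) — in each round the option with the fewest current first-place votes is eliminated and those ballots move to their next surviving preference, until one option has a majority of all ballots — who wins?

Pink

Round 1: Yellow 14, Red 12, Pink 12, Purple 10, Orange 9, Teal 8. Teal eliminated.
Round 2: Yellow 22, Red 12, Pink 12, Purple 10, Orange 9. Orange eliminated.
Round 3: Yellow 22, Red 12, Pink 21, Purple 10. Purple eliminated.
Round 4: Yellow 32, Red 12, Pink 21. Red eliminated.
Round 5: Yellow 32, Pink 33. Pink has a majority (≥33).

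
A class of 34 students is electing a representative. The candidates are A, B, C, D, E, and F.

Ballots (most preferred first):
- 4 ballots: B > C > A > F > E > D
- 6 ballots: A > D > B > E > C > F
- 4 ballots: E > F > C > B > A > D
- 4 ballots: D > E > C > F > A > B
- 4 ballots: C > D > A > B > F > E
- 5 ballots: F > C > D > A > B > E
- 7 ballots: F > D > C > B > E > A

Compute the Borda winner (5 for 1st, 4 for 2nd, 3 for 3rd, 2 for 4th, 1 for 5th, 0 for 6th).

C

A: 4×3 + 6×5 + 4×1 + 4×1 + 4×3 + 5×2 + 7×0 = 72
B: 4×5 + 6×3 + 4×2 + 4×0 + 4×2 + 5×1 + 7×2 = 73
C: 4×4 + 6×1 + 4×3 + 4×3 + 4×5 + 5×4 + 7×3 = 107
D: 4×0 + 6×4 + 4×0 + 4×5 + 4×4 + 5×3 + 7×4 = 103
E: 4×1 + 6×2 + 4×5 + 4×4 + 4×0 + 5×0 + 7×1 = 59
F: 4×2 + 6×0 + 4×4 + 4×2 + 4×1 + 5×5 + 7×5 = 96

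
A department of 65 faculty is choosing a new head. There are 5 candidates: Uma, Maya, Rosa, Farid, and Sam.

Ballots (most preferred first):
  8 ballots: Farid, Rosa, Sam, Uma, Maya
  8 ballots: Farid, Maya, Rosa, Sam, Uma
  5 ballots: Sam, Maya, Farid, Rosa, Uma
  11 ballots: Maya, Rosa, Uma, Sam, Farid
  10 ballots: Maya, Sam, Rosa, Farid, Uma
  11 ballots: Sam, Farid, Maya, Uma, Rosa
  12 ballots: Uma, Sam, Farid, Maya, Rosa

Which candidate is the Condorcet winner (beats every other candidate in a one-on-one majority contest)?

Sam

Sam vs Uma: 42–23
Sam vs Maya: 36–29
Sam vs Rosa: 38–27
Sam vs Farid: 49–16
Sam beats every other candidate.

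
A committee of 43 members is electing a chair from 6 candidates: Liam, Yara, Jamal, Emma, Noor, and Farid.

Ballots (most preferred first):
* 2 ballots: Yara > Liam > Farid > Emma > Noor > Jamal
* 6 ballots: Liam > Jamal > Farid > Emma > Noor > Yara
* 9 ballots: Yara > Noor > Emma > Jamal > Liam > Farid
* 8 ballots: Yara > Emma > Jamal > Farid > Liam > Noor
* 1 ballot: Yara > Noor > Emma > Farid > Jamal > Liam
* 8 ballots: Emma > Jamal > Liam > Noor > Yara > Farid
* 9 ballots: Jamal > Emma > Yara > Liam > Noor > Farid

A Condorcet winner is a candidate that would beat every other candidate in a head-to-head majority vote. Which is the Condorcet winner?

Emma

Emma vs Liam: 35–8
Emma vs Yara: 23–20
Emma vs Jamal: 28–15
Emma vs Noor: 33–10
Emma vs Farid: 35–8
Emma beats every other candidate.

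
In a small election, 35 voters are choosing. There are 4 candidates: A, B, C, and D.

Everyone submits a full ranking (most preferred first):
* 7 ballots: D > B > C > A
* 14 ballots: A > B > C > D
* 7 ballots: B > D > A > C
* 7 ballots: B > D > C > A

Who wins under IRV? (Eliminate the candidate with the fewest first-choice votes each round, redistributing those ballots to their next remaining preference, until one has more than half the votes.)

B

Round 1: A 14, B 14, C 0, D 7. C eliminated.
Round 2: A 14, B 14, D 7. D eliminated.
Round 3: A 14, B 21. B has a majority (≥18).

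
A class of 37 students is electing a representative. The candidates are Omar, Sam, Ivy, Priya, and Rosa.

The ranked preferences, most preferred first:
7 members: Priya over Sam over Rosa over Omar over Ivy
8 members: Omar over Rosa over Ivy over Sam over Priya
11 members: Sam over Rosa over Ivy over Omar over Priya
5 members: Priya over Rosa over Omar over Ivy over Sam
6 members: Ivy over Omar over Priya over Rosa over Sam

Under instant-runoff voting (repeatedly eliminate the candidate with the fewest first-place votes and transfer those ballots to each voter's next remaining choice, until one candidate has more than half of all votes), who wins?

Omar

Round 1: Omar 8, Sam 11, Ivy 6, Priya 12, Rosa 0. Rosa eliminated.
Round 2: Omar 8, Sam 11, Ivy 6, Priya 12. Ivy eliminated.
Round 3: Omar 14, Sam 11, Priya 12. Sam eliminated.
Round 4: Omar 25, Priya 12. Omar has a majority (≥19).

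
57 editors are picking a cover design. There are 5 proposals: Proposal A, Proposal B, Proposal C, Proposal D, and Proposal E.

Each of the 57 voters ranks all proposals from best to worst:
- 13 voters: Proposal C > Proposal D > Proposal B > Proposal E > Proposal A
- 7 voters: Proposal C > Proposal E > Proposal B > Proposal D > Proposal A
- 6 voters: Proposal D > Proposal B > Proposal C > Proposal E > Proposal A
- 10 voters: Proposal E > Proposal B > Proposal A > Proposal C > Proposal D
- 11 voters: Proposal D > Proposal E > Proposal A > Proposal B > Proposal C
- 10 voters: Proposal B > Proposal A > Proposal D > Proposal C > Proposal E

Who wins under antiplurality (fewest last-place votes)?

Last-place votes: Proposal A 26, Proposal B 0, Proposal C 11, Proposal D 10, Proposal E 10.

Proposal B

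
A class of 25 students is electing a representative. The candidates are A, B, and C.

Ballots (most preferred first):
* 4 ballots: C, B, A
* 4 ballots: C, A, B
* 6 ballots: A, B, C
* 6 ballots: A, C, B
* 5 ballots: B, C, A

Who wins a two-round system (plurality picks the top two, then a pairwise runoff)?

C

Round 1 first-place votes: A 12, B 5, C 8. A and C advance.
Runoff: A is ranked above C on 12 ballots, C above A on 13.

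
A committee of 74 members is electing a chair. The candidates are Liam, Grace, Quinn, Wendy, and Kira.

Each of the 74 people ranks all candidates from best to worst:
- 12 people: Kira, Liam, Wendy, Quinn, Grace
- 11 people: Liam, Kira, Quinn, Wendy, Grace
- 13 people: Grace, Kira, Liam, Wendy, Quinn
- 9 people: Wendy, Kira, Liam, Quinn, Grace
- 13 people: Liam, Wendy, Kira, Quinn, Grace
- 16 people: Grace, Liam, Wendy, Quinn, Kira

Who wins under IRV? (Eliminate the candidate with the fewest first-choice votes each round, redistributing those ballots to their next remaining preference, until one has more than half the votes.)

Liam

Round 1: Liam 24, Grace 29, Quinn 0, Wendy 9, Kira 12. Quinn eliminated.
Round 2: Liam 24, Grace 29, Wendy 9, Kira 12. Wendy eliminated.
Round 3: Liam 24, Grace 29, Kira 21. Kira eliminated.
Round 4: Liam 45, Grace 29. Liam has a majority (≥38).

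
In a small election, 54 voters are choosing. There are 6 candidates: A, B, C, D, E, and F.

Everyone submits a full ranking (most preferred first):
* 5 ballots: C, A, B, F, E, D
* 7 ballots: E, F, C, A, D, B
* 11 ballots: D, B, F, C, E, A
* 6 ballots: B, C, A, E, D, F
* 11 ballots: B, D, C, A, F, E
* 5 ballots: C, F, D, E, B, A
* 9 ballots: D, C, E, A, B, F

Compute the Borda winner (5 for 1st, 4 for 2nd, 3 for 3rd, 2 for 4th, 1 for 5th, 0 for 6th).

C

A: 5×4 + 7×2 + 11×0 + 6×3 + 11×2 + 5×0 + 9×2 = 92
B: 5×3 + 7×0 + 11×4 + 6×5 + 11×5 + 5×1 + 9×1 = 158
C: 5×5 + 7×3 + 11×2 + 6×4 + 11×3 + 5×5 + 9×4 = 186
D: 5×0 + 7×1 + 11×5 + 6×1 + 11×4 + 5×3 + 9×5 = 172
E: 5×1 + 7×5 + 11×1 + 6×2 + 11×0 + 5×2 + 9×3 = 100
F: 5×2 + 7×4 + 11×3 + 6×0 + 11×1 + 5×4 + 9×0 = 102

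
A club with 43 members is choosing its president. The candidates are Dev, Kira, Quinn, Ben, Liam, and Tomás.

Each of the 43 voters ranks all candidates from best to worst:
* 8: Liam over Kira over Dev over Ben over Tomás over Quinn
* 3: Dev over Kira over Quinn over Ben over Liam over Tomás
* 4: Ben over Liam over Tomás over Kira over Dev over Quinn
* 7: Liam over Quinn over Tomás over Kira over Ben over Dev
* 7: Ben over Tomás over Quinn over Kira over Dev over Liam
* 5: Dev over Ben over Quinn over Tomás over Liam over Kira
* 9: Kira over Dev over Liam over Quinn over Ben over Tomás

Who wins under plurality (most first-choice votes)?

First-place votes: Dev 8, Kira 9, Quinn 0, Ben 11, Liam 15, Tomás 0.

Liam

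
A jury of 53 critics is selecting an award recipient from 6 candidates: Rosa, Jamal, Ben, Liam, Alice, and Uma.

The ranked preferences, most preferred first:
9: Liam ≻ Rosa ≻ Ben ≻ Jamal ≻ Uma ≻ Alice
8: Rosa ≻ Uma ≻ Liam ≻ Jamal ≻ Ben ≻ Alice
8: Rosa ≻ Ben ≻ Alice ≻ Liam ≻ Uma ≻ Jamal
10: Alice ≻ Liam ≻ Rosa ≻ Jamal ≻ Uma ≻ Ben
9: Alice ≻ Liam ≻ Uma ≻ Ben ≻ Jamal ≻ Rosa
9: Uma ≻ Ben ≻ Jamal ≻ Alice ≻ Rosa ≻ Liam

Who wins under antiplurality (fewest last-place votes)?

Last-place votes: Rosa 9, Jamal 8, Ben 10, Liam 9, Alice 17, Uma 0.

Uma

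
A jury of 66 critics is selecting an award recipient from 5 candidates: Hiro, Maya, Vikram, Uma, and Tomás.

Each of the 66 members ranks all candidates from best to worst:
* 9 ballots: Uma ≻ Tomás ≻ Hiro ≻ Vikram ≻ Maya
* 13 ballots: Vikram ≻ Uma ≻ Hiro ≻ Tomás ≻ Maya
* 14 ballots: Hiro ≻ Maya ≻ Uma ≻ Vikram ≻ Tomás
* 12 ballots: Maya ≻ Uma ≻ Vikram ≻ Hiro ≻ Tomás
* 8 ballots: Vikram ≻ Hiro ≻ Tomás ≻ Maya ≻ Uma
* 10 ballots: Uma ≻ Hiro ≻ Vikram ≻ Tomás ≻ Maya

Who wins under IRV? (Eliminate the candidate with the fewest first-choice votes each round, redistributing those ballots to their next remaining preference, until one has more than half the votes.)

Round 1: Hiro 14, Maya 12, Vikram 21, Uma 19, Tomás 0. Tomás eliminated.
Round 2: Hiro 14, Maya 12, Vikram 21, Uma 19. Maya eliminated.
Round 3: Hiro 14, Vikram 21, Uma 31. Hiro eliminated.
Round 4: Vikram 21, Uma 45. Uma has a majority (≥34).

Uma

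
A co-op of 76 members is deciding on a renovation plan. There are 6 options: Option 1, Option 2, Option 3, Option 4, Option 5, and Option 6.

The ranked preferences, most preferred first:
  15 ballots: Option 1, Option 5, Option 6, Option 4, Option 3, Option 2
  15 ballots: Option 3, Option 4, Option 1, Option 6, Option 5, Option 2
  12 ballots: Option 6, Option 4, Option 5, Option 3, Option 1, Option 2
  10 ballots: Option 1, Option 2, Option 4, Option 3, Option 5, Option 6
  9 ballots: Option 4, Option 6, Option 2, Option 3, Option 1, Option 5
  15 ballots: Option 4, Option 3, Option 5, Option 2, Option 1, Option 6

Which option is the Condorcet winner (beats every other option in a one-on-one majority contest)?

Option 4

Option 4 vs Option 1: 51–25
Option 4 vs Option 2: 66–10
Option 4 vs Option 3: 61–15
Option 4 vs Option 5: 61–15
Option 4 vs Option 6: 49–27
Option 4 beats every other option.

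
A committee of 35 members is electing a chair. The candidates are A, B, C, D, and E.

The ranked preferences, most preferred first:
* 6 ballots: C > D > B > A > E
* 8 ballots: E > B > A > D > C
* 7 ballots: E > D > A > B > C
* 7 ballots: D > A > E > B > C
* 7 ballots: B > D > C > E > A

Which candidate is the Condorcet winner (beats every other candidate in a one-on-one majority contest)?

D vs A: 27–8
D vs B: 20–15
D vs C: 29–6
D vs E: 20–15
D beats every other candidate.

D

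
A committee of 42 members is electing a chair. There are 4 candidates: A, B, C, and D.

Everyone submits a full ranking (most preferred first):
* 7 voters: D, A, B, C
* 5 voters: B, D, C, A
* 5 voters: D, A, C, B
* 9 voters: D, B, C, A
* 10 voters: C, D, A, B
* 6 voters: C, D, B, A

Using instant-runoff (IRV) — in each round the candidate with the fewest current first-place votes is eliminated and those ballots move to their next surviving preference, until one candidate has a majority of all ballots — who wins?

D

Round 1: A 0, B 5, C 16, D 21. A eliminated.
Round 2: B 5, C 16, D 21. B eliminated.
Round 3: C 16, D 26. D has a majority (≥22).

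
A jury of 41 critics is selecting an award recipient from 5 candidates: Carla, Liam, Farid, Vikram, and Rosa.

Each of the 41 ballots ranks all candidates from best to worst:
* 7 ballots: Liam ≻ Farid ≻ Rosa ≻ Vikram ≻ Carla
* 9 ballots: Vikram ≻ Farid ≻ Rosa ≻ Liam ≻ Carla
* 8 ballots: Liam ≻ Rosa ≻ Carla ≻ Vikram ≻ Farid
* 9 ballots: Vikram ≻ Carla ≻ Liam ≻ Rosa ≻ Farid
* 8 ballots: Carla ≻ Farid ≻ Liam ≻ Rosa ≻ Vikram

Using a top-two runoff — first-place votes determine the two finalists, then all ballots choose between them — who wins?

Liam

Round 1 first-place votes: Carla 8, Liam 15, Farid 0, Vikram 18, Rosa 0. Vikram and Liam advance.
Runoff: Vikram is ranked above Liam on 18 ballots, Liam above Vikram on 23.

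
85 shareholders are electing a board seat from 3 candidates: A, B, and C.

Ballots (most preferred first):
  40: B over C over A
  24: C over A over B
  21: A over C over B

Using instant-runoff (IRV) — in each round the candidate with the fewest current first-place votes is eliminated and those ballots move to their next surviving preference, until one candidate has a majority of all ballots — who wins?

C

Round 1: A 21, B 40, C 24. A eliminated.
Round 2: B 40, C 45. C has a majority (≥43).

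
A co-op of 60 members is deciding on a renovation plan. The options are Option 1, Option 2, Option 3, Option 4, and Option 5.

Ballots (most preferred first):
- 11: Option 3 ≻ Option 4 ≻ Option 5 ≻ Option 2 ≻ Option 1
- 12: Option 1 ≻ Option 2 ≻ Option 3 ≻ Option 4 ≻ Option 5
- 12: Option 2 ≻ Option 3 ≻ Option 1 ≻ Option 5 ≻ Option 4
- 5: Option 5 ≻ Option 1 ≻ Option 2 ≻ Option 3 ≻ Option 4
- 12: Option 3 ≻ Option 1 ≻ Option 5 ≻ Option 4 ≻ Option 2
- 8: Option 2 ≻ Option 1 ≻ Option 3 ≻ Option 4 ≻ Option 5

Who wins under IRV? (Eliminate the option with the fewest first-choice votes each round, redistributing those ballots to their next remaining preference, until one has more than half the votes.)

Option 2

Round 1: Option 1 12, Option 2 20, Option 3 23, Option 4 0, Option 5 5. Option 4 eliminated.
Round 2: Option 1 12, Option 2 20, Option 3 23, Option 5 5. Option 5 eliminated.
Round 3: Option 1 17, Option 2 20, Option 3 23. Option 1 eliminated.
Round 4: Option 2 37, Option 3 23. Option 2 has a majority (≥31).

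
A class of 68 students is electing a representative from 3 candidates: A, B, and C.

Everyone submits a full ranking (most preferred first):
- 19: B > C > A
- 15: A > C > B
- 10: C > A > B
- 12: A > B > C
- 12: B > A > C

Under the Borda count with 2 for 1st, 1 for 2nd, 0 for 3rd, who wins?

A: 19×0 + 15×2 + 10×1 + 12×2 + 12×1 = 76
B: 19×2 + 15×0 + 10×0 + 12×1 + 12×2 = 74
C: 19×1 + 15×1 + 10×2 + 12×0 + 12×0 = 54

A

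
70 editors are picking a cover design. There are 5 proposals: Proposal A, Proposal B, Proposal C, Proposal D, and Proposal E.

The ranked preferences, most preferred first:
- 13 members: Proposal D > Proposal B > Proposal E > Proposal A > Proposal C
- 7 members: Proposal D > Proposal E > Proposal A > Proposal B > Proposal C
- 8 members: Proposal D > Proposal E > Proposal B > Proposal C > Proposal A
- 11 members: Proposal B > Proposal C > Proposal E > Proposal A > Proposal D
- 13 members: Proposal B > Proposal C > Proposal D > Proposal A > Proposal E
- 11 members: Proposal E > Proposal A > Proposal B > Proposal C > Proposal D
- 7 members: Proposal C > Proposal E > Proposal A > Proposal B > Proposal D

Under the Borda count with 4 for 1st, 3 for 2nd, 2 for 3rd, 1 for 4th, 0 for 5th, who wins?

Proposal B

Proposal A: 13×1 + 7×2 + 8×0 + 11×1 + 13×1 + 11×3 + 7×2 = 98
Proposal B: 13×3 + 7×1 + 8×2 + 11×4 + 13×4 + 11×2 + 7×1 = 187
Proposal C: 13×0 + 7×0 + 8×1 + 11×3 + 13×3 + 11×1 + 7×4 = 119
Proposal D: 13×4 + 7×4 + 8×4 + 11×0 + 13×2 + 11×0 + 7×0 = 138
Proposal E: 13×2 + 7×3 + 8×3 + 11×2 + 13×0 + 11×4 + 7×3 = 158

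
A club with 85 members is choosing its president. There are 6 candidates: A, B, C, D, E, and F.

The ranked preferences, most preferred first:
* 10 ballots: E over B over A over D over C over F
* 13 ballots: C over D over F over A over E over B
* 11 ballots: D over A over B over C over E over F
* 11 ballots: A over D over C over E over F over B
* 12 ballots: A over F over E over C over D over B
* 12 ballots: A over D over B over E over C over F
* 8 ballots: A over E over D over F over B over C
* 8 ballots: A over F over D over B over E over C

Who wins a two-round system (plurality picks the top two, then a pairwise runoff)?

A

Round 1 first-place votes: A 51, B 0, C 13, D 11, E 10, F 0. A and C advance.
Runoff: A is ranked above C on 72 ballots, C above A on 13.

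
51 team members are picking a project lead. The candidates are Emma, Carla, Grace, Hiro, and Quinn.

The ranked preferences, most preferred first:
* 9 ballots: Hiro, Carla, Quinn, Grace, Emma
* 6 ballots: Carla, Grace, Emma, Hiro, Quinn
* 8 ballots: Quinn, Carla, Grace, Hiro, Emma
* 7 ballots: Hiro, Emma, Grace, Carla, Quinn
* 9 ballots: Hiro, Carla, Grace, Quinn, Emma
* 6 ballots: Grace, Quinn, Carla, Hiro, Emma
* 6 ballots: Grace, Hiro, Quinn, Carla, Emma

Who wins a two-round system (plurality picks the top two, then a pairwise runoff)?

Grace

Round 1 first-place votes: Emma 0, Carla 6, Grace 12, Hiro 25, Quinn 8. Hiro and Grace advance.
Runoff: Hiro is ranked above Grace on 25 ballots, Grace above Hiro on 26.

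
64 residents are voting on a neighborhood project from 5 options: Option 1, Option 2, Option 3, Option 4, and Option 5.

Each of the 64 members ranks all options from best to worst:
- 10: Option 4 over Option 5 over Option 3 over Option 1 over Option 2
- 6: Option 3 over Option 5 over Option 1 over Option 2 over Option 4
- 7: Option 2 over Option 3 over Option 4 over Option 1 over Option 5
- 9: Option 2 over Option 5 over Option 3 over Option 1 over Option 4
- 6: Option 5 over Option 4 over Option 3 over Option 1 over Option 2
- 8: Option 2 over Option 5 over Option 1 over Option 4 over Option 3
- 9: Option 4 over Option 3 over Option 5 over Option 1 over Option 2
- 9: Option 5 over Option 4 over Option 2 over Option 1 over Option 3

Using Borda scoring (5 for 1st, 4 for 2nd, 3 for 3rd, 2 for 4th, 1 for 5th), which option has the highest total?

Option 1: 10×2 + 6×3 + 7×2 + 9×2 + 6×2 + 8×3 + 9×2 + 9×2 = 142
Option 2: 10×1 + 6×2 + 7×5 + 9×5 + 6×1 + 8×5 + 9×1 + 9×3 = 184
Option 3: 10×3 + 6×5 + 7×4 + 9×3 + 6×3 + 8×1 + 9×4 + 9×1 = 186
Option 4: 10×5 + 6×1 + 7×3 + 9×1 + 6×4 + 8×2 + 9×5 + 9×4 = 207
Option 5: 10×4 + 6×4 + 7×1 + 9×4 + 6×5 + 8×4 + 9×3 + 9×5 = 241

Option 5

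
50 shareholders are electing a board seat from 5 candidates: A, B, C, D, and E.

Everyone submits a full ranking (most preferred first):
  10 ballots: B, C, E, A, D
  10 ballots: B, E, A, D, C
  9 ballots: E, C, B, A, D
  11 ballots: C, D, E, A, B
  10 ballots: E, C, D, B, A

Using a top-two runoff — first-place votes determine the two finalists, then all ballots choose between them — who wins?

Round 1 first-place votes: A 0, B 20, C 11, D 0, E 19. B and E advance.
Runoff: B is ranked above E on 20 ballots, E above B on 30.

E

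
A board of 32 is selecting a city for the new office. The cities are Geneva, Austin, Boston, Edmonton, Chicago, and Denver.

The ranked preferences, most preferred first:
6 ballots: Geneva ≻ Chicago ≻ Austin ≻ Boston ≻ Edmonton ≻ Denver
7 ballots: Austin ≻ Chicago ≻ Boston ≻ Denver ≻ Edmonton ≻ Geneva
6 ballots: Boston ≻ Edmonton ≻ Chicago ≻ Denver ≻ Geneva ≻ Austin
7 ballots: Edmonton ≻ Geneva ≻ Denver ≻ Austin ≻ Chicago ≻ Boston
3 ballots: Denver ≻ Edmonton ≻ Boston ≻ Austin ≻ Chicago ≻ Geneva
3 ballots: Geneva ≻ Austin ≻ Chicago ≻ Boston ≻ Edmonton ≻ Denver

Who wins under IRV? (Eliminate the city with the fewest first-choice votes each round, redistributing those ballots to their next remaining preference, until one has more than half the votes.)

Round 1: Geneva 9, Austin 7, Boston 6, Edmonton 7, Chicago 0, Denver 3. Chicago eliminated.
Round 2: Geneva 9, Austin 7, Boston 6, Edmonton 7, Denver 3. Denver eliminated.
Round 3: Geneva 9, Austin 7, Boston 6, Edmonton 10. Boston eliminated.
Round 4: Geneva 9, Austin 7, Edmonton 16. Austin eliminated.
Round 5: Geneva 9, Edmonton 23. Edmonton has a majority (≥17).

Edmonton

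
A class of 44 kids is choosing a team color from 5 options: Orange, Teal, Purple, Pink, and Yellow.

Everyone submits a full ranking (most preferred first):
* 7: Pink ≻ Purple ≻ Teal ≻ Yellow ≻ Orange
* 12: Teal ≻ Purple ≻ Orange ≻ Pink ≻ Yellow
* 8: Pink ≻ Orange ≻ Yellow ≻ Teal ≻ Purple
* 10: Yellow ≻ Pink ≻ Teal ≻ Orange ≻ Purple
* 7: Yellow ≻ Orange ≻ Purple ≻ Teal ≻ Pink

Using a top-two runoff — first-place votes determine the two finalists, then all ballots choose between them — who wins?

Round 1 first-place votes: Orange 0, Teal 12, Purple 0, Pink 15, Yellow 17. Yellow and Pink advance.
Runoff: Yellow is ranked above Pink on 17 ballots, Pink above Yellow on 27.

Pink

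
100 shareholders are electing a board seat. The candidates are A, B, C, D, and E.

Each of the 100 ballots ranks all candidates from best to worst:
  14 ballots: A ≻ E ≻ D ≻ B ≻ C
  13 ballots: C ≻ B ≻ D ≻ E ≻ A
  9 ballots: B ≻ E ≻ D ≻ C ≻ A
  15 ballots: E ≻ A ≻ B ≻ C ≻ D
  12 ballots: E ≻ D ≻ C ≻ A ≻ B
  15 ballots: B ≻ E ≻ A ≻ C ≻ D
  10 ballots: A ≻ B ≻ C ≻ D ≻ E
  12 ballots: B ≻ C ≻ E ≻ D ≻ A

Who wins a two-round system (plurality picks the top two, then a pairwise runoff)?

Round 1 first-place votes: A 24, B 36, C 13, D 0, E 27. B and E advance.
Runoff: B is ranked above E on 59 ballots, E above B on 41.

B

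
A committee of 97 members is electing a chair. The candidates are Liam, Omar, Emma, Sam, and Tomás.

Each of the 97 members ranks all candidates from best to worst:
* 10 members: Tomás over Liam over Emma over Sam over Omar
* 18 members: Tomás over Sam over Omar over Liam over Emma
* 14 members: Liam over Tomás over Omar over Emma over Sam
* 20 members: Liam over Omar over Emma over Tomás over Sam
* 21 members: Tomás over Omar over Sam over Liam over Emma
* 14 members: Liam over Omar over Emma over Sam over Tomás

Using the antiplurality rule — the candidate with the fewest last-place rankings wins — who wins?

Liam

Last-place votes: Liam 0, Omar 10, Emma 39, Sam 34, Tomás 14.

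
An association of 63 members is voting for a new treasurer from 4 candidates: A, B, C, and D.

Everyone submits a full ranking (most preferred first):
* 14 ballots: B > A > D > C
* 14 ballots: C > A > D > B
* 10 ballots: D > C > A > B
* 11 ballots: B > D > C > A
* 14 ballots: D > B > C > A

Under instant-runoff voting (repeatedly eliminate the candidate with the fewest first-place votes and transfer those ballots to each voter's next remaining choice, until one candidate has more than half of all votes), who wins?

Round 1: A 0, B 25, C 14, D 24. A eliminated.
Round 2: B 25, C 14, D 24. C eliminated.
Round 3: B 25, D 38. D has a majority (≥32).

D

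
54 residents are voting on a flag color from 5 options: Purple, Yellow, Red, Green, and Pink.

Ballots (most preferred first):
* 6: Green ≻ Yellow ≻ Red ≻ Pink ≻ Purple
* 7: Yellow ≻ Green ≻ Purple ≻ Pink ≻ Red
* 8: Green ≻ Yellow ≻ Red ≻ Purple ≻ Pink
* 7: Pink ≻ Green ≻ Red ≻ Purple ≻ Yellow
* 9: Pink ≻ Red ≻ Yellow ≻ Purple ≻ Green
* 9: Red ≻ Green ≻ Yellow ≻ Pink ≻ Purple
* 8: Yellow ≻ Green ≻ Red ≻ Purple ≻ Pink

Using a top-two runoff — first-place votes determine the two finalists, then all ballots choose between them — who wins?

Yellow

Round 1 first-place votes: Purple 0, Yellow 15, Red 9, Green 14, Pink 16. Pink and Yellow advance.
Runoff: Pink is ranked above Yellow on 16 ballots, Yellow above Pink on 38.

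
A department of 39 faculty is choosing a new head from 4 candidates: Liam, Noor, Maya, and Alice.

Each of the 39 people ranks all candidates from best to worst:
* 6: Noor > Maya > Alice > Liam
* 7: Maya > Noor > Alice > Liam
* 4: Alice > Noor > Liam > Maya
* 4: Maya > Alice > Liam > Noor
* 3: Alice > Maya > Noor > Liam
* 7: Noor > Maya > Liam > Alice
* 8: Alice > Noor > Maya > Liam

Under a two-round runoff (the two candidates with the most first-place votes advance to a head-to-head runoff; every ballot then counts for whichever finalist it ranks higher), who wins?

Noor

Round 1 first-place votes: Liam 0, Noor 13, Maya 11, Alice 15. Alice and Noor advance.
Runoff: Alice is ranked above Noor on 19 ballots, Noor above Alice on 20.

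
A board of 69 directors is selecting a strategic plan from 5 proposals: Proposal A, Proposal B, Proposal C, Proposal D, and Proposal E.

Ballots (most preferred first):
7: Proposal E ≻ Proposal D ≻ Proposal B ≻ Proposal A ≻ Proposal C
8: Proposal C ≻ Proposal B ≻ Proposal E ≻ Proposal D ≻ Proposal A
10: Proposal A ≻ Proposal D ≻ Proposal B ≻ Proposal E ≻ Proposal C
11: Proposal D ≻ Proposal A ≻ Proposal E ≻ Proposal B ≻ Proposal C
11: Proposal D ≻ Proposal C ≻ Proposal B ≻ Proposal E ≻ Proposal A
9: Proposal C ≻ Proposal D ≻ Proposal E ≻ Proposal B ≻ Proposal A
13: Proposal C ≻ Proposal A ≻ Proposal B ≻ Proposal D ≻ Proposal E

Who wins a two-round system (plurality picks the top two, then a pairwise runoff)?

Round 1 first-place votes: Proposal A 10, Proposal B 0, Proposal C 30, Proposal D 22, Proposal E 7. Proposal C and Proposal D advance.
Runoff: Proposal C is ranked above Proposal D on 30 ballots, Proposal D above Proposal C on 39.

Proposal D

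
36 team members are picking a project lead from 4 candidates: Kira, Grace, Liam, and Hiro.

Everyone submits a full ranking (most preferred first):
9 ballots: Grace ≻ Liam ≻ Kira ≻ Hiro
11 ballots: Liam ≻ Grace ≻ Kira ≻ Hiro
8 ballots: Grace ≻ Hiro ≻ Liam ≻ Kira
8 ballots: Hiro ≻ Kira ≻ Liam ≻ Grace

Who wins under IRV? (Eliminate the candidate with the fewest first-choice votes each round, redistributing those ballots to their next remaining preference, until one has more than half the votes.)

Round 1: Kira 0, Grace 17, Liam 11, Hiro 8. Kira eliminated.
Round 2: Grace 17, Liam 11, Hiro 8. Hiro eliminated.
Round 3: Grace 17, Liam 19. Liam has a majority (≥19).

Liam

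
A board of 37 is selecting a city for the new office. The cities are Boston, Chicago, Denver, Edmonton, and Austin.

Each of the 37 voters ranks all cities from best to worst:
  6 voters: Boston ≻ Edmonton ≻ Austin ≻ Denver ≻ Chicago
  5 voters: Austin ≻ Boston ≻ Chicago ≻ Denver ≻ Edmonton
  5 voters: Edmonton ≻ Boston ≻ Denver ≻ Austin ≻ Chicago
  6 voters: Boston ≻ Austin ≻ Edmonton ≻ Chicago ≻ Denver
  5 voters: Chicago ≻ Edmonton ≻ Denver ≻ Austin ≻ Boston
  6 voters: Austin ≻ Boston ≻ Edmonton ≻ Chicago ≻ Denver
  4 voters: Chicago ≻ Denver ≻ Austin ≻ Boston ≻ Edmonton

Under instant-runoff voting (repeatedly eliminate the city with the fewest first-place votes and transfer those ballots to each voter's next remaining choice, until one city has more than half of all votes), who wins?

Round 1: Boston 12, Chicago 9, Denver 0, Edmonton 5, Austin 11. Denver eliminated.
Round 2: Boston 12, Chicago 9, Edmonton 5, Austin 11. Edmonton eliminated.
Round 3: Boston 17, Chicago 9, Austin 11. Chicago eliminated.
Round 4: Boston 17, Austin 20. Austin has a majority (≥19).

Austin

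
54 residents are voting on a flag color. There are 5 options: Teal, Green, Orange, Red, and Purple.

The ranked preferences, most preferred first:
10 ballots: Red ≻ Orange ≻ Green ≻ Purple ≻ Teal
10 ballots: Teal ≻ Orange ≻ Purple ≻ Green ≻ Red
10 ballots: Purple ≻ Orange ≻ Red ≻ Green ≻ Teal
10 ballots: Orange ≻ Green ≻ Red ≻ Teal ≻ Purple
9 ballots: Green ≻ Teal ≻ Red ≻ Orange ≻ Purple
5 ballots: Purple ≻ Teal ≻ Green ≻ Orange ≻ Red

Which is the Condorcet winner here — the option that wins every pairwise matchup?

Orange vs Teal: 30–24
Orange vs Green: 40–14
Orange vs Red: 35–19
Orange vs Purple: 39–15
Orange beats every other option.

Orange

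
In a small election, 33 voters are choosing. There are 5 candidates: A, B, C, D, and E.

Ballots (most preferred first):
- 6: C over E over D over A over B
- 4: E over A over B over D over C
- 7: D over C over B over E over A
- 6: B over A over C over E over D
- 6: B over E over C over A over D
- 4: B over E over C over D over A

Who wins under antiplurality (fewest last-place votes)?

Last-place votes: A 11, B 6, C 4, D 12, E 0.

E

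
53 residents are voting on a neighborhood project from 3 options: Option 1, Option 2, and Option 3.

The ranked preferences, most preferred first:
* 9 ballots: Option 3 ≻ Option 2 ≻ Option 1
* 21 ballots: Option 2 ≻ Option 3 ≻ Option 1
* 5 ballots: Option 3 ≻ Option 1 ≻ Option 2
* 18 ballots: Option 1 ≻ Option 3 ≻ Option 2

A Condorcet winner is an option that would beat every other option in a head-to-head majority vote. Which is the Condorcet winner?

Option 3

Option 3 vs Option 1: 35–18
Option 3 vs Option 2: 32–21
Option 3 beats every other option.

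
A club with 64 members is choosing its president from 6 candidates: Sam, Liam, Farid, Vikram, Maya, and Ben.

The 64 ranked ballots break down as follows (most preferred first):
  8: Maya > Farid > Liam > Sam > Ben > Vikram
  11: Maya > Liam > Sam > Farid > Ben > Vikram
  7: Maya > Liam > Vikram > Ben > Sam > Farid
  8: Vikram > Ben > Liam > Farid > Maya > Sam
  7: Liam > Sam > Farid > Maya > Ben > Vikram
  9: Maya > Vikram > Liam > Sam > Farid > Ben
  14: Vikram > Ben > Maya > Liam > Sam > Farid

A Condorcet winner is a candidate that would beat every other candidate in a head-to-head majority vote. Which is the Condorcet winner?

Maya

Maya vs Sam: 57–7
Maya vs Liam: 49–15
Maya vs Farid: 49–15
Maya vs Vikram: 42–22
Maya vs Ben: 42–22
Maya beats every other candidate.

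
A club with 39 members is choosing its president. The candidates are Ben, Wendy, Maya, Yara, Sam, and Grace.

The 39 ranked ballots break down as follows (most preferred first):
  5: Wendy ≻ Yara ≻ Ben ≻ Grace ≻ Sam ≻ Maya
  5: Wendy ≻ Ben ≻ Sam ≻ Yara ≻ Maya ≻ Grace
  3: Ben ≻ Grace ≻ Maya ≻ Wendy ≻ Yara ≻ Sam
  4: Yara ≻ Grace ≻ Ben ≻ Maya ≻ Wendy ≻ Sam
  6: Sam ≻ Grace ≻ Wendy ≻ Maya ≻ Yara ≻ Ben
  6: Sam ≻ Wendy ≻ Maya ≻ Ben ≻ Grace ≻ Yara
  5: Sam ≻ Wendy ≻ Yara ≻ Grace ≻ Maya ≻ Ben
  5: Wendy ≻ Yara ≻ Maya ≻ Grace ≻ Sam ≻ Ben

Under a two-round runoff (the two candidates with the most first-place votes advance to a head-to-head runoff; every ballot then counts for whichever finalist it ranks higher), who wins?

Wendy

Round 1 first-place votes: Ben 3, Wendy 15, Maya 0, Yara 4, Sam 17, Grace 0. Sam and Wendy advance.
Runoff: Sam is ranked above Wendy on 17 ballots, Wendy above Sam on 22.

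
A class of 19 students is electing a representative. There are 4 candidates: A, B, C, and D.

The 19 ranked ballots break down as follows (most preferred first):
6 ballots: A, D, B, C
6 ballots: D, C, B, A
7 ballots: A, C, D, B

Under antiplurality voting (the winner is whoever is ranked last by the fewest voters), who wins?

D

Last-place votes: A 6, B 7, C 6, D 0.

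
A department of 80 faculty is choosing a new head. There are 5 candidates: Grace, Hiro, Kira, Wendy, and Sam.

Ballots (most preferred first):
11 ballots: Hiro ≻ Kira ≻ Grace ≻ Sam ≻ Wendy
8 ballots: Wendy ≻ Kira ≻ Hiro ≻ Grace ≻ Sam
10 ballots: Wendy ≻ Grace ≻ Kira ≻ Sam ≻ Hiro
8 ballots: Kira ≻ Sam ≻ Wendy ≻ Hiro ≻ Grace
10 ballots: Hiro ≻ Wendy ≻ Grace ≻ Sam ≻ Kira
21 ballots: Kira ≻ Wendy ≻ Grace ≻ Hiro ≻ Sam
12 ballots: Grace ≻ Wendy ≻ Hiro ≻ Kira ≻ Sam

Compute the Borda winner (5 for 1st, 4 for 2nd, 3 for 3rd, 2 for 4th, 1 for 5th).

Grace: 11×3 + 8×2 + 10×4 + 8×1 + 10×3 + 21×3 + 12×5 = 250
Hiro: 11×5 + 8×3 + 10×1 + 8×2 + 10×5 + 21×2 + 12×3 = 233
Kira: 11×4 + 8×4 + 10×3 + 8×5 + 10×1 + 21×5 + 12×2 = 285
Wendy: 11×1 + 8×5 + 10×5 + 8×3 + 10×4 + 21×4 + 12×4 = 297
Sam: 11×2 + 8×1 + 10×2 + 8×4 + 10×2 + 21×1 + 12×1 = 135

Wendy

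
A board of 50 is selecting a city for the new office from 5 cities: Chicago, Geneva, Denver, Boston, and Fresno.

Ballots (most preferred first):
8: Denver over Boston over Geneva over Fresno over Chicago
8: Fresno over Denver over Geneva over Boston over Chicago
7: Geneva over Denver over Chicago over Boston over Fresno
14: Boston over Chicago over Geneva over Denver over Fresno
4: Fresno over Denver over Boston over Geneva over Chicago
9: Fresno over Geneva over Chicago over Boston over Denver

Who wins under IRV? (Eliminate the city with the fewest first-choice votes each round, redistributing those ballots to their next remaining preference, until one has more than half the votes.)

Round 1: Chicago 0, Geneva 7, Denver 8, Boston 14, Fresno 21. Chicago eliminated.
Round 2: Geneva 7, Denver 8, Boston 14, Fresno 21. Geneva eliminated.
Round 3: Denver 15, Boston 14, Fresno 21. Boston eliminated.
Round 4: Denver 29, Fresno 21. Denver has a majority (≥26).

Denver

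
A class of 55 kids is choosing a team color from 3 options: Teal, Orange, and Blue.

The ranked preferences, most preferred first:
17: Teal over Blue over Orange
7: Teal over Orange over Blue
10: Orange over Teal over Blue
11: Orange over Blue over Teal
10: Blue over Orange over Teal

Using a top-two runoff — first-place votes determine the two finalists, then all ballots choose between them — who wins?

Orange

Round 1 first-place votes: Teal 24, Orange 21, Blue 10. Teal and Orange advance.
Runoff: Teal is ranked above Orange on 24 ballots, Orange above Teal on 31.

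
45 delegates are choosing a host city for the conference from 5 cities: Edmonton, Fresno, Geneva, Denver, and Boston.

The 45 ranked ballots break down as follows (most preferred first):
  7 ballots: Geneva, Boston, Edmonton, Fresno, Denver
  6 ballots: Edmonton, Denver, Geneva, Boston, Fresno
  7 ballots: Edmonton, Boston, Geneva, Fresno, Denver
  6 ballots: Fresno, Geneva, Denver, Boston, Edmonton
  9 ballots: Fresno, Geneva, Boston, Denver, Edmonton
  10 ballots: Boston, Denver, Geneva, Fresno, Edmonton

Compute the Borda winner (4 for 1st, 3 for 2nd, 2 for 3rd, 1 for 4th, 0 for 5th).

Geneva

Edmonton: 7×2 + 6×4 + 7×4 + 6×0 + 9×0 + 10×0 = 66
Fresno: 7×1 + 6×0 + 7×1 + 6×4 + 9×4 + 10×1 = 84
Geneva: 7×4 + 6×2 + 7×2 + 6×3 + 9×3 + 10×2 = 119
Denver: 7×0 + 6×3 + 7×0 + 6×2 + 9×1 + 10×3 = 69
Boston: 7×3 + 6×1 + 7×3 + 6×1 + 9×2 + 10×4 = 112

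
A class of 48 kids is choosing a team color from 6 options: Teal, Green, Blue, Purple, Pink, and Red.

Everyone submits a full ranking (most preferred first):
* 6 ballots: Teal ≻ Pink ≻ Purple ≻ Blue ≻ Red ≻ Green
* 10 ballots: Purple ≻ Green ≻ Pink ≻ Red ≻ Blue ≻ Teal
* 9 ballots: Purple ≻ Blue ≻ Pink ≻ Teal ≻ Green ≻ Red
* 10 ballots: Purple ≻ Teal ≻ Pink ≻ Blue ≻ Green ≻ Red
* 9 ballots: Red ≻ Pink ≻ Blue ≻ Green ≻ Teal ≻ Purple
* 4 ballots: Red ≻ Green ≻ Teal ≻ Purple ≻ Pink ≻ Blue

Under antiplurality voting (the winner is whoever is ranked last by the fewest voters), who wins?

Last-place votes: Teal 10, Green 6, Blue 4, Purple 9, Pink 0, Red 19.

Pink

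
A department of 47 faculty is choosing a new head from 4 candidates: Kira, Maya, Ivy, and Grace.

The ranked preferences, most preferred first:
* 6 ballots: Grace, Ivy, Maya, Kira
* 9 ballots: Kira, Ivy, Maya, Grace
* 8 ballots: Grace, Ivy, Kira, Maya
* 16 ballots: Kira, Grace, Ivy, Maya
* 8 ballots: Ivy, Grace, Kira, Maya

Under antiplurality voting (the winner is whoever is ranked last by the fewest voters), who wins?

Ivy

Last-place votes: Kira 6, Maya 32, Ivy 0, Grace 9.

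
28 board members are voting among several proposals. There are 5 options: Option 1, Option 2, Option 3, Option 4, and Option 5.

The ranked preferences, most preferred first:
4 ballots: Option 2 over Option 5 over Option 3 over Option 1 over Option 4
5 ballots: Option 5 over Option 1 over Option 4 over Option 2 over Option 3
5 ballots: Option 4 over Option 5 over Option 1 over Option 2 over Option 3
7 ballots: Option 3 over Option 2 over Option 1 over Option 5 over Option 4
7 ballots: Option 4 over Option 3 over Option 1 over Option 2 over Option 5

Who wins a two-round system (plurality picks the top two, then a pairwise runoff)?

Option 4

Round 1 first-place votes: Option 1 0, Option 2 4, Option 3 7, Option 4 12, Option 5 5. Option 4 and Option 3 advance.
Runoff: Option 4 is ranked above Option 3 on 17 ballots, Option 3 above Option 4 on 11.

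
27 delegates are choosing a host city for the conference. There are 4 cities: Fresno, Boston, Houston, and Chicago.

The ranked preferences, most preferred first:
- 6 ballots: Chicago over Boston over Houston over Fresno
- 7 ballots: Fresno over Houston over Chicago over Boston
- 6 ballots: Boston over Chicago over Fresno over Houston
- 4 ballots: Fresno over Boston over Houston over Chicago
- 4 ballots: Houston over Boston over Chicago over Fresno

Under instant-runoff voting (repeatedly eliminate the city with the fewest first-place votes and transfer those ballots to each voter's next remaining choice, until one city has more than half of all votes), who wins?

Boston

Round 1: Fresno 11, Boston 6, Houston 4, Chicago 6. Houston eliminated.
Round 2: Fresno 11, Boston 10, Chicago 6. Chicago eliminated.
Round 3: Fresno 11, Boston 16. Boston has a majority (≥14).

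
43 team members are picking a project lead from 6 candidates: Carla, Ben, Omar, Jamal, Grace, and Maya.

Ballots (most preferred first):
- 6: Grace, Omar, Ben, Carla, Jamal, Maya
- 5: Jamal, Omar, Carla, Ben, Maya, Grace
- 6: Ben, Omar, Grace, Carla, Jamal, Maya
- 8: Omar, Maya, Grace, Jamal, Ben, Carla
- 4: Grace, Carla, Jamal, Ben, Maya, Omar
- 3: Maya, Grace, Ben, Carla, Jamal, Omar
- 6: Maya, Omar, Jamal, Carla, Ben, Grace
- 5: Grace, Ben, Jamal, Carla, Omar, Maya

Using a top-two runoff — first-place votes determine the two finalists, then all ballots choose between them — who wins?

Maya

Round 1 first-place votes: Carla 0, Ben 6, Omar 8, Jamal 5, Grace 15, Maya 9. Grace and Maya advance.
Runoff: Grace is ranked above Maya on 21 ballots, Maya above Grace on 22.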